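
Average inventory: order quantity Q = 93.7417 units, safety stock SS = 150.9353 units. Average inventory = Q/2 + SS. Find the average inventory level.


Q/2 = 46.8708
Avg = 46.8708 + 150.9353 = 197.8062

197.8062 units


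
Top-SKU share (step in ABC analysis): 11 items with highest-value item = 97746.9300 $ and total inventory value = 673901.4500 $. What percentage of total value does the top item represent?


Top item = 97746.9300
Total = 673901.4500
Percentage = 97746.9300 / 673901.4500 * 100 = 14.5046

14.5046%


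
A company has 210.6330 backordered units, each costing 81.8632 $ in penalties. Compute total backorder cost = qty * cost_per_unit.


Total = 210.6330 * 81.8632 = 17243.0914

17243.0914 $


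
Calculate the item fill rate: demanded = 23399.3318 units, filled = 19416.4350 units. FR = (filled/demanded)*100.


FR = 19416.4350 / 23399.3318 * 100 = 82.9786

82.9786%


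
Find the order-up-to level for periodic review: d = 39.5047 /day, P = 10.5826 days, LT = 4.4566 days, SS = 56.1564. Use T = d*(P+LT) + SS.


P + LT = 15.0392
d*(P+LT) = 39.5047 * 15.0392 = 594.1191
T = 594.1191 + 56.1564 = 650.2755

650.2755 units


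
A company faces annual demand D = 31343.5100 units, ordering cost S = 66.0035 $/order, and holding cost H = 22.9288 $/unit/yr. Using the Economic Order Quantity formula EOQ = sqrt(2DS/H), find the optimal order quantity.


2*D*S = 2 * 31343.5100 * 66.0035 = 4137562.7246
2*D*S/H = 180452.6501
EOQ = sqrt(180452.6501) = 424.7972

424.7972 units


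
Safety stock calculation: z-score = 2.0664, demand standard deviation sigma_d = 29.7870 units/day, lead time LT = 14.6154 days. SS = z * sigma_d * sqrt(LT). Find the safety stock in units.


sqrt(LT) = sqrt(14.6154) = 3.8230
SS = 2.0664 * 29.7870 * 3.8230 = 235.3133

235.3133 units


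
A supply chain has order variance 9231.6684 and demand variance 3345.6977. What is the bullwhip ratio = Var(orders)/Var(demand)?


BW = 9231.6684 / 3345.6977 = 2.7593

2.7593


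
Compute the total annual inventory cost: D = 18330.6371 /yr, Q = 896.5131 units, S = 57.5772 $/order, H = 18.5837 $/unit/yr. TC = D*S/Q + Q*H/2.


Ordering cost = D*S/Q = 1177.2575
Holding cost = Q*H/2 = 8330.2652
TC = 1177.2575 + 8330.2652 = 9507.5227

9507.5227 $/yr


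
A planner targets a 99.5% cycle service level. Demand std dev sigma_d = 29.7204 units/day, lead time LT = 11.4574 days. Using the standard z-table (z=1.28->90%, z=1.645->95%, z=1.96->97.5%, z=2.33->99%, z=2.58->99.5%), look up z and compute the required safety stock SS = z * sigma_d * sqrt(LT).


From the table, SL = 99.5% corresponds to z = 2.58
sqrt(LT) = sqrt(11.4574) = 3.3849
SS = 2.58 * 29.7204 * 3.3849 = 259.5478

259.5478 units


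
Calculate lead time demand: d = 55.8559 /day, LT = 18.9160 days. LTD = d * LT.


LTD = 55.8559 * 18.9160 = 1056.5702

1056.5702 units


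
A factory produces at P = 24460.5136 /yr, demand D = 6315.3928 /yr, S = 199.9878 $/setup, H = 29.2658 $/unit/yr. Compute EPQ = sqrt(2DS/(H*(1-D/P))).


1 - D/P = 1 - 0.2582 = 0.7418
H*(1-D/P) = 21.7097
2DS = 2526003.0244
EPQ = sqrt(116353.4255) = 341.1062

341.1062 units


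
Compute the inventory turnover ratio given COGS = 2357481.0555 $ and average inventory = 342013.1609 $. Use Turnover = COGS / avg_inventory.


Turnover = 2357481.0555 / 342013.1609 = 6.8930

6.8930


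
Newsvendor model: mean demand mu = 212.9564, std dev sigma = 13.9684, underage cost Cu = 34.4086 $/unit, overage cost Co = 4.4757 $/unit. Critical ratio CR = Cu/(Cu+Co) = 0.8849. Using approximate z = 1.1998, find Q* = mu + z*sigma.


CR = Cu/(Cu+Co) = 34.4086/(34.4086+4.4757) = 0.8849
z = 1.1998
Q* = 212.9564 + 1.1998 * 13.9684 = 229.7157

229.7157 units


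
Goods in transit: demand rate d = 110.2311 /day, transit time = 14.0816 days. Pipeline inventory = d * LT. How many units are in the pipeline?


Pipeline = 110.2311 * 14.0816 = 1552.2303

1552.2303 units


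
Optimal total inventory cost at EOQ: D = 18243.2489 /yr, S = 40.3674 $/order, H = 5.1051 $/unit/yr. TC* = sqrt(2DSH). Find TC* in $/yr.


2*D*S*H = 7519123.3733
TC* = sqrt(7519123.3733) = 2742.1020

2742.1020 $/yr


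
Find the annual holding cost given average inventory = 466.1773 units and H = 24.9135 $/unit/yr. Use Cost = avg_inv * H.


Cost = 466.1773 * 24.9135 = 11614.1082

11614.1082 $/yr


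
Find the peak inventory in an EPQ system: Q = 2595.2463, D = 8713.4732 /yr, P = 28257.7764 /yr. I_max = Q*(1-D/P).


D/P = 0.3084
1 - D/P = 0.6916
I_max = 2595.2463 * 0.6916 = 1794.9849

1794.9849 units


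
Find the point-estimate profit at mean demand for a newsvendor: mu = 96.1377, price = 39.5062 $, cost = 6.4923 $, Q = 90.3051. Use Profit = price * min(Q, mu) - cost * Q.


Sales at mu = min(90.3051, 96.1377) = 90.3051
Revenue = 39.5062 * 90.3051 = 3567.6113
Total cost = 6.4923 * 90.3051 = 586.2878
Profit = 3567.6113 - 586.2878 = 2981.3235

2981.3235 $


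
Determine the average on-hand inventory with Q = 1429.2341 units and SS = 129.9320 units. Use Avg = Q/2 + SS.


Q/2 = 714.6170
Avg = 714.6170 + 129.9320 = 844.5490

844.5490 units


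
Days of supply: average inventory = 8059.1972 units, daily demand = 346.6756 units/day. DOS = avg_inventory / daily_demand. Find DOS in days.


DOS = 8059.1972 / 346.6756 = 23.2471

23.2471 days


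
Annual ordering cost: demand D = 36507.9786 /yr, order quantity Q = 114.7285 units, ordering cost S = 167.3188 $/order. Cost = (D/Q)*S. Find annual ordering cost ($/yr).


Number of orders = D/Q = 318.2119
Cost = 318.2119 * 167.3188 = 53242.8400

53242.8400 $/yr


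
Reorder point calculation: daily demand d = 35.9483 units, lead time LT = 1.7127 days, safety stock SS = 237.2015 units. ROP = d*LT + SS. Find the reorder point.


d*LT = 35.9483 * 1.7127 = 61.5687
ROP = 61.5687 + 237.2015 = 298.7702

298.7702 units


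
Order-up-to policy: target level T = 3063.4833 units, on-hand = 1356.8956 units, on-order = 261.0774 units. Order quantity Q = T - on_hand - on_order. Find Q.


Inventory position = OH + OO = 1356.8956 + 261.0774 = 1617.9730
Q = 3063.4833 - 1617.9730 = 1445.5103

1445.5103 units


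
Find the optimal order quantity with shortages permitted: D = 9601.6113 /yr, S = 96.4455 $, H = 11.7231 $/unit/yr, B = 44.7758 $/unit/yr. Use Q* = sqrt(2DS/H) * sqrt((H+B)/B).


sqrt(2DS/H) = 397.4722
sqrt((H+B)/B) = 1.1233
Q* = 397.4722 * 1.1233 = 446.4832

446.4832 units


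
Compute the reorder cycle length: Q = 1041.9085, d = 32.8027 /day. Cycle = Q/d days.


Cycle = 1041.9085 / 32.8027 = 31.7629

31.7629 days


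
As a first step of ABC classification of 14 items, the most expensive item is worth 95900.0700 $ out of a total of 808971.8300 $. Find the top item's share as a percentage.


Top item = 95900.0700
Total = 808971.8300
Percentage = 95900.0700 / 808971.8300 * 100 = 11.8546

11.8546%


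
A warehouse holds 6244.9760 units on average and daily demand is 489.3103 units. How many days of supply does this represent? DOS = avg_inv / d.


DOS = 6244.9760 / 489.3103 = 12.7628

12.7628 days


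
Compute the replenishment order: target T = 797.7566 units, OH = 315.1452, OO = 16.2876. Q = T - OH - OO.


Inventory position = OH + OO = 315.1452 + 16.2876 = 331.4328
Q = 797.7566 - 331.4328 = 466.3238

466.3238 units


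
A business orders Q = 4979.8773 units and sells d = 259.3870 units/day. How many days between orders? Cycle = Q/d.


Cycle = 4979.8773 / 259.3870 = 19.1986

19.1986 days


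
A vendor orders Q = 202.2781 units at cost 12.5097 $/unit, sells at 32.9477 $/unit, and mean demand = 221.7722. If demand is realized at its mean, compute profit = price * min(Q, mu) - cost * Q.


Sales at mu = min(202.2781, 221.7722) = 202.2781
Revenue = 32.9477 * 202.2781 = 6664.5982
Total cost = 12.5097 * 202.2781 = 2530.4383
Profit = 6664.5982 - 2530.4383 = 4134.1598

4134.1598 $


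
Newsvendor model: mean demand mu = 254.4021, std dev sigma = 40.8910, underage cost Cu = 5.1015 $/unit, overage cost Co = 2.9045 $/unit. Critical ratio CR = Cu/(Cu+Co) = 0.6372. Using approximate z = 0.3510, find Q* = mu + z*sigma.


CR = Cu/(Cu+Co) = 5.1015/(5.1015+2.9045) = 0.6372
z = 0.3510
Q* = 254.4021 + 0.3510 * 40.8910 = 268.7548

268.7548 units


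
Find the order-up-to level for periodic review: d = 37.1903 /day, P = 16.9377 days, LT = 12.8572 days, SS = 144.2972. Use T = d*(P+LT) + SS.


P + LT = 29.7949
d*(P+LT) = 37.1903 * 29.7949 = 1108.0813
T = 1108.0813 + 144.2972 = 1252.3785

1252.3785 units


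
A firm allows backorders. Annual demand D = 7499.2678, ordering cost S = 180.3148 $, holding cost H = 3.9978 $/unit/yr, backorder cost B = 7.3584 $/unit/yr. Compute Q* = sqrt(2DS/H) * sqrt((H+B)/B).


sqrt(2DS/H) = 822.4880
sqrt((H+B)/B) = 1.2423
Q* = 822.4880 * 1.2423 = 1021.7730

1021.7730 units


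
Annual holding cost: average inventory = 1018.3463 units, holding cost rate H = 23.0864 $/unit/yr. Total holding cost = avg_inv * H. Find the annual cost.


Cost = 1018.3463 * 23.0864 = 23509.9500

23509.9500 $/yr


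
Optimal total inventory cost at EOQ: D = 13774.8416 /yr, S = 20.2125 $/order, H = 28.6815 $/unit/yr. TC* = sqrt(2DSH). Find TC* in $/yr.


2*D*S*H = 15971235.0997
TC* = sqrt(15971235.0997) = 3996.4028

3996.4028 $/yr


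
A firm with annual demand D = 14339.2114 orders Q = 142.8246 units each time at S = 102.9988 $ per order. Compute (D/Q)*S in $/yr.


Number of orders = D/Q = 100.3974
Cost = 100.3974 * 102.9988 = 10340.8066

10340.8066 $/yr


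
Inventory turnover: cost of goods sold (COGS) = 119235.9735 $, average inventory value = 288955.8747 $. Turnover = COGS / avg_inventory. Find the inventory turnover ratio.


Turnover = 119235.9735 / 288955.8747 = 0.4126

0.4126


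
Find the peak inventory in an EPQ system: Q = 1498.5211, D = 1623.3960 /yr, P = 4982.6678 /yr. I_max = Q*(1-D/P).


D/P = 0.3258
1 - D/P = 0.6742
I_max = 1498.5211 * 0.6742 = 1010.2900

1010.2900 units


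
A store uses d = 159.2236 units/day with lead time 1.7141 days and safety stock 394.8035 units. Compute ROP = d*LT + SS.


d*LT = 159.2236 * 1.7141 = 272.9252
ROP = 272.9252 + 394.8035 = 667.7287

667.7287 units


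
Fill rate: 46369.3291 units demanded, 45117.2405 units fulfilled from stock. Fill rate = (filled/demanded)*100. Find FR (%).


FR = 45117.2405 / 46369.3291 * 100 = 97.2997

97.2997%


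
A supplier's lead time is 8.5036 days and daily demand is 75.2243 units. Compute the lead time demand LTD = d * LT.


LTD = 75.2243 * 8.5036 = 639.6774

639.6774 units


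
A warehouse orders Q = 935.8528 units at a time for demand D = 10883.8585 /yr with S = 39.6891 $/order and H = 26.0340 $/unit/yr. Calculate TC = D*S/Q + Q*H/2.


Ordering cost = D*S/Q = 461.5796
Holding cost = Q*H/2 = 12181.9959
TC = 461.5796 + 12181.9959 = 12643.5755

12643.5755 $/yr


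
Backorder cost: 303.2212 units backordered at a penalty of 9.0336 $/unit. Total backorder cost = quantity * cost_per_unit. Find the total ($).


Total = 303.2212 * 9.0336 = 2739.1790

2739.1790 $


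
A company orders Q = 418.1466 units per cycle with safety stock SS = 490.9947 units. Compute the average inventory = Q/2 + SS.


Q/2 = 209.0733
Avg = 209.0733 + 490.9947 = 700.0680

700.0680 units


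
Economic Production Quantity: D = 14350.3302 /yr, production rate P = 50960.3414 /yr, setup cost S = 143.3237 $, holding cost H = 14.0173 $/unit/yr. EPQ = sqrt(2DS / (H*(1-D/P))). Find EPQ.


1 - D/P = 1 - 0.2816 = 0.7184
H*(1-D/P) = 10.0701
2DS = 4113484.8410
EPQ = sqrt(408486.7745) = 639.1297

639.1297 units


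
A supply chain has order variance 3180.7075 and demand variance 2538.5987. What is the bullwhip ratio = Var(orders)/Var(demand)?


BW = 3180.7075 / 2538.5987 = 1.2529

1.2529


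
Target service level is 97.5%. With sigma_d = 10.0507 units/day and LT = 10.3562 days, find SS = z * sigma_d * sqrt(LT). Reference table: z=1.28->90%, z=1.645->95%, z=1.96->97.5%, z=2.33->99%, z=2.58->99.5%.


From the table, SL = 97.5% corresponds to z = 1.96
sqrt(LT) = sqrt(10.3562) = 3.2181
SS = 1.96 * 10.0507 * 3.2181 = 63.3946

63.3946 units


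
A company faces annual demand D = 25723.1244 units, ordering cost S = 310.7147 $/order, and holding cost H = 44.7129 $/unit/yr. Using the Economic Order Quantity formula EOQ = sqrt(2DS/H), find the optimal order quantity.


2*D*S = 2 * 25723.1244 * 310.7147 = 15985105.7620
2*D*S/H = 357505.4573
EOQ = sqrt(357505.4573) = 597.9176

597.9176 units


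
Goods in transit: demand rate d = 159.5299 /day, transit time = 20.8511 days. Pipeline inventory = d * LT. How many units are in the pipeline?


Pipeline = 159.5299 * 20.8511 = 3326.3739

3326.3739 units


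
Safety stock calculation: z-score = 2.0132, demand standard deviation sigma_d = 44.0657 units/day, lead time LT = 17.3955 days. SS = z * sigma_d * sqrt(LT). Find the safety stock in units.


sqrt(LT) = sqrt(17.3955) = 4.1708
SS = 2.0132 * 44.0657 * 4.1708 = 370.0037

370.0037 units


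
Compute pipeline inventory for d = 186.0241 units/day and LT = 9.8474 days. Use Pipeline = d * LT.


Pipeline = 186.0241 * 9.8474 = 1831.8537

1831.8537 units


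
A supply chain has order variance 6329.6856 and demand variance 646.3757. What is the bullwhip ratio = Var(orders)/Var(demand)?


BW = 6329.6856 / 646.3757 = 9.7926

9.7926


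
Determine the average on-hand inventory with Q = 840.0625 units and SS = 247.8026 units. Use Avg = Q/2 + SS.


Q/2 = 420.0312
Avg = 420.0312 + 247.8026 = 667.8338

667.8338 units


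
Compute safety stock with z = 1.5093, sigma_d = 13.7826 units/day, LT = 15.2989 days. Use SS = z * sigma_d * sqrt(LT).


sqrt(LT) = sqrt(15.2989) = 3.9114
SS = 1.5093 * 13.7826 * 3.9114 = 81.3648

81.3648 units


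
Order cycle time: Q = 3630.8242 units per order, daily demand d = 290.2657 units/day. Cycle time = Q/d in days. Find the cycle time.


Cycle = 3630.8242 / 290.2657 = 12.5086

12.5086 days


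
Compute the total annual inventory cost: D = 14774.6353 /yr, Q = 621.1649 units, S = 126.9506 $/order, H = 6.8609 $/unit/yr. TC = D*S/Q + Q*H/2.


Ordering cost = D*S/Q = 3019.5666
Holding cost = Q*H/2 = 2130.8751
TC = 3019.5666 + 2130.8751 = 5150.4418

5150.4418 $/yr


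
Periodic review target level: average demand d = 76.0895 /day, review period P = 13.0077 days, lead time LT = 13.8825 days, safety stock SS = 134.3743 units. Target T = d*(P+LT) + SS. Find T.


P + LT = 26.8902
d*(P+LT) = 76.0895 * 26.8902 = 2046.0619
T = 2046.0619 + 134.3743 = 2180.4362

2180.4362 units


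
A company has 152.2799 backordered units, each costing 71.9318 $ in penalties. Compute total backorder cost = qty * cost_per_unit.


Total = 152.2799 * 71.9318 = 10953.7673

10953.7673 $


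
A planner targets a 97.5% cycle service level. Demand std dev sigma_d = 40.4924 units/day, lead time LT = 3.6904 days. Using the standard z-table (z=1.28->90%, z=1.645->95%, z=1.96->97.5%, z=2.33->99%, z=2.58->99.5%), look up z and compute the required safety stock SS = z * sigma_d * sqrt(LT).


From the table, SL = 97.5% corresponds to z = 1.96
sqrt(LT) = sqrt(3.6904) = 1.9210
SS = 1.96 * 40.4924 * 1.9210 = 152.4636

152.4636 units


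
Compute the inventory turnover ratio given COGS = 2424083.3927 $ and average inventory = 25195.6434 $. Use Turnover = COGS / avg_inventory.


Turnover = 2424083.3927 / 25195.6434 = 96.2104

96.2104


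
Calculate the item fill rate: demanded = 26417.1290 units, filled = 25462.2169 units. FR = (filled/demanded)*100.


FR = 25462.2169 / 26417.1290 * 100 = 96.3853

96.3853%


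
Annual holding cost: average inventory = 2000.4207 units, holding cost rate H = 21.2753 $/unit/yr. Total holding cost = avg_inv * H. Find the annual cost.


Cost = 2000.4207 * 21.2753 = 42559.5505

42559.5505 $/yr


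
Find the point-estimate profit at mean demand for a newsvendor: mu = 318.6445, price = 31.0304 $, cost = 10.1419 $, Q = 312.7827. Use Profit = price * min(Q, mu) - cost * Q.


Sales at mu = min(312.7827, 318.6445) = 312.7827
Revenue = 31.0304 * 312.7827 = 9705.7723
Total cost = 10.1419 * 312.7827 = 3172.2109
Profit = 9705.7723 - 3172.2109 = 6533.5614

6533.5614 $


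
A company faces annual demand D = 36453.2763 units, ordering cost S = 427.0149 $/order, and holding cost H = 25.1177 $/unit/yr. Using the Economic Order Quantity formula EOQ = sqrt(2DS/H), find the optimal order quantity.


2*D*S = 2 * 36453.2763 * 427.0149 = 31132184.2678
2*D*S/H = 1239452.0306
EOQ = sqrt(1239452.0306) = 1113.3068

1113.3068 units


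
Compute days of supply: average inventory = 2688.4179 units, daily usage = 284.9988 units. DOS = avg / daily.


DOS = 2688.4179 / 284.9988 = 9.4331

9.4331 days


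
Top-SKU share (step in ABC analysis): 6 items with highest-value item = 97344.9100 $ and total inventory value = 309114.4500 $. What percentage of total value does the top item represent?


Top item = 97344.9100
Total = 309114.4500
Percentage = 97344.9100 / 309114.4500 * 100 = 31.4915

31.4915%


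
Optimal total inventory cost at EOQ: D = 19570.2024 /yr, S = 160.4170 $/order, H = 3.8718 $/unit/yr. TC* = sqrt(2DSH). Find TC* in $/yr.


2*D*S*H = 24310204.8614
TC* = sqrt(24310204.8614) = 4930.5380

4930.5380 $/yr


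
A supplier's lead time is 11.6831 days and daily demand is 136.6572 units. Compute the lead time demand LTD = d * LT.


LTD = 136.6572 * 11.6831 = 1596.5797

1596.5797 units


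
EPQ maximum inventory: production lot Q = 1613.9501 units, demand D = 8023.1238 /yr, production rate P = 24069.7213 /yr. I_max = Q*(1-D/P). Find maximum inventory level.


D/P = 0.3333
1 - D/P = 0.6667
I_max = 1613.9501 * 0.6667 = 1075.9746

1075.9746 units


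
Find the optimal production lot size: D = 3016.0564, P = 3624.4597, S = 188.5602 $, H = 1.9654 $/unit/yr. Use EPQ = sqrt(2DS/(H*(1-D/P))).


1 - D/P = 1 - 0.8321 = 0.1679
H*(1-D/P) = 0.3299
2DS = 1137416.3960
EPQ = sqrt(3447626.7909) = 1856.7786

1856.7786 units


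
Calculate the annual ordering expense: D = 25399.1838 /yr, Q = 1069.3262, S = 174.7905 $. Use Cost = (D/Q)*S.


Number of orders = D/Q = 23.7525
Cost = 23.7525 * 174.7905 = 4151.7135

4151.7135 $/yr


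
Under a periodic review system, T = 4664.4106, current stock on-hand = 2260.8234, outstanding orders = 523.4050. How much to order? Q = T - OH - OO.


Inventory position = OH + OO = 2260.8234 + 523.4050 = 2784.2284
Q = 4664.4106 - 2784.2284 = 1880.1822

1880.1822 units


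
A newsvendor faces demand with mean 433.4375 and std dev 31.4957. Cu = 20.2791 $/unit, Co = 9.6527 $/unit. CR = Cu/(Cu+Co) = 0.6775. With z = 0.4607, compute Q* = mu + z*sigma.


CR = Cu/(Cu+Co) = 20.2791/(20.2791+9.6527) = 0.6775
z = 0.4607
Q* = 433.4375 + 0.4607 * 31.4957 = 447.9476

447.9476 units


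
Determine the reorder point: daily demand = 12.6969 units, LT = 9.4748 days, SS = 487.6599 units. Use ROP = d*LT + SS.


d*LT = 12.6969 * 9.4748 = 120.3006
ROP = 120.3006 + 487.6599 = 607.9605

607.9605 units


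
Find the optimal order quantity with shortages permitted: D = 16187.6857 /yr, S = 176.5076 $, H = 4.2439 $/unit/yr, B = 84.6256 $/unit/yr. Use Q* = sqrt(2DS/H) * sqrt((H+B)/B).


sqrt(2DS/H) = 1160.3968
sqrt((H+B)/B) = 1.0248
Q* = 1160.3968 * 1.0248 = 1189.1373

1189.1373 units


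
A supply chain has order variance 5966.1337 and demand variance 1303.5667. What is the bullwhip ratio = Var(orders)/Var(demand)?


BW = 5966.1337 / 1303.5667 = 4.5768

4.5768


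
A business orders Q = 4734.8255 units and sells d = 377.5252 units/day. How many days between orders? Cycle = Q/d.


Cycle = 4734.8255 / 377.5252 = 12.5417

12.5417 days


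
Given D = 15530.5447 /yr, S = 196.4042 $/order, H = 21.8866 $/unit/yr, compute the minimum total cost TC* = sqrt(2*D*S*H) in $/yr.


2*D*S*H = 133519825.2019
TC* = sqrt(133519825.2019) = 11555.0779

11555.0779 $/yr


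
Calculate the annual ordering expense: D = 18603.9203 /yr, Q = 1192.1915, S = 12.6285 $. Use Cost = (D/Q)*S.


Number of orders = D/Q = 15.6048
Cost = 15.6048 * 12.6285 = 197.0653

197.0653 $/yr


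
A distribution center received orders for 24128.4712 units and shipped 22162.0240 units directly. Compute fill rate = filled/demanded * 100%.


FR = 22162.0240 / 24128.4712 * 100 = 91.8501

91.8501%


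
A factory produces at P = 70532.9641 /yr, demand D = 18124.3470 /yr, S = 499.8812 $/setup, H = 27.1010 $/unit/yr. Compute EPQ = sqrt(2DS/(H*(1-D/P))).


1 - D/P = 1 - 0.2570 = 0.7430
H*(1-D/P) = 20.1371
2DS = 18120040.6552
EPQ = sqrt(899835.8392) = 948.5968

948.5968 units


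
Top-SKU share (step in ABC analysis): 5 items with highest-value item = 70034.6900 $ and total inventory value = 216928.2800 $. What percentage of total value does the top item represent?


Top item = 70034.6900
Total = 216928.2800
Percentage = 70034.6900 / 216928.2800 * 100 = 32.2847

32.2847%


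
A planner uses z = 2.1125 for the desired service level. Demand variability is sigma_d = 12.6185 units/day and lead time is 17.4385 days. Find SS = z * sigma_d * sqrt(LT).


sqrt(LT) = sqrt(17.4385) = 4.1759
SS = 2.1125 * 12.6185 * 4.1759 = 111.3164

111.3164 units


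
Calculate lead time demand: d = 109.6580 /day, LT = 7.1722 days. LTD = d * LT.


LTD = 109.6580 * 7.1722 = 786.4891

786.4891 units


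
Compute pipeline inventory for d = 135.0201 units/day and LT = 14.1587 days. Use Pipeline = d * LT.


Pipeline = 135.0201 * 14.1587 = 1911.7091

1911.7091 units


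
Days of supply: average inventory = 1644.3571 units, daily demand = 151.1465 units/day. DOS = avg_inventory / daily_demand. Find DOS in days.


DOS = 1644.3571 / 151.1465 = 10.8792

10.8792 days


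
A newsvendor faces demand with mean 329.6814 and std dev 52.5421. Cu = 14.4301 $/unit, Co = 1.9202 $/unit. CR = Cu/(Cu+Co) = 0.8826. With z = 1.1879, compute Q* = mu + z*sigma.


CR = Cu/(Cu+Co) = 14.4301/(14.4301+1.9202) = 0.8826
z = 1.1879
Q* = 329.6814 + 1.1879 * 52.5421 = 392.0962

392.0962 units


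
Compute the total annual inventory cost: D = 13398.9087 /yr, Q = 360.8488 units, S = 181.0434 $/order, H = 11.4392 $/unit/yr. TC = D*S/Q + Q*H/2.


Ordering cost = D*S/Q = 6722.4388
Holding cost = Q*H/2 = 2063.9108
TC = 6722.4388 + 2063.9108 = 8786.3496

8786.3496 $/yr


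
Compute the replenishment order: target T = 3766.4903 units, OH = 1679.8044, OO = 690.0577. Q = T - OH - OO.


Inventory position = OH + OO = 1679.8044 + 690.0577 = 2369.8621
Q = 3766.4903 - 2369.8621 = 1396.6282

1396.6282 units


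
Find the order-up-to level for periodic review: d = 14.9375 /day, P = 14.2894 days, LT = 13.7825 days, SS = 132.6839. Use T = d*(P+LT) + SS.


P + LT = 28.0719
d*(P+LT) = 14.9375 * 28.0719 = 419.3240
T = 419.3240 + 132.6839 = 552.0079

552.0079 units


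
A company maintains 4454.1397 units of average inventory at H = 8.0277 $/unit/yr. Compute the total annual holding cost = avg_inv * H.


Cost = 4454.1397 * 8.0277 = 35756.4973

35756.4973 $/yr


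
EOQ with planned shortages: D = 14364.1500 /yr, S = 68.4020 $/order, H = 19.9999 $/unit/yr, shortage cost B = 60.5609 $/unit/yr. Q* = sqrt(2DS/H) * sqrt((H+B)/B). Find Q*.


sqrt(2DS/H) = 313.4552
sqrt((H+B)/B) = 1.1534
Q* = 313.4552 * 1.1534 = 361.5274

361.5274 units


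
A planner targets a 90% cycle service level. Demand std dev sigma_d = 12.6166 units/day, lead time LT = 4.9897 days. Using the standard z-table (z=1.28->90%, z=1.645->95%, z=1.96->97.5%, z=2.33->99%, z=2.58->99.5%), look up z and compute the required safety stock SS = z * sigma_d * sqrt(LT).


From the table, SL = 90% corresponds to z = 1.28
sqrt(LT) = sqrt(4.9897) = 2.2338
SS = 1.28 * 12.6166 * 2.2338 = 36.0736

36.0736 units


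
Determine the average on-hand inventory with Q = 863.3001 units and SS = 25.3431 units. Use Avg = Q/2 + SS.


Q/2 = 431.6501
Avg = 431.6501 + 25.3431 = 456.9932

456.9932 units


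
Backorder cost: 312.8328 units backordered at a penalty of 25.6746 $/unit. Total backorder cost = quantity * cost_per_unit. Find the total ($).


Total = 312.8328 * 25.6746 = 8031.8570

8031.8570 $


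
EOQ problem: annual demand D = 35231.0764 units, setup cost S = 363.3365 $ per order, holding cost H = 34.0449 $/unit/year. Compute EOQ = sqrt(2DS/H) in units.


2*D*S = 2 * 35231.0764 * 363.3365 = 25601471.9808
2*D*S/H = 751991.3990
EOQ = sqrt(751991.3990) = 867.1744

867.1744 units


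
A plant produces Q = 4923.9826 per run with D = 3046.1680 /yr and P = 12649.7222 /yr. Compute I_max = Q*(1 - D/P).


D/P = 0.2408
1 - D/P = 0.7592
I_max = 4923.9826 * 0.7592 = 3738.2429

3738.2429 units


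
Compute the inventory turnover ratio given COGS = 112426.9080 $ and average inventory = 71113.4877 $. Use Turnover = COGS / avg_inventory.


Turnover = 112426.9080 / 71113.4877 = 1.5810

1.5810


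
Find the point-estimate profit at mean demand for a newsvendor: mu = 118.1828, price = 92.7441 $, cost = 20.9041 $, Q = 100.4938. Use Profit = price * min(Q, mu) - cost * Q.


Sales at mu = min(100.4938, 118.1828) = 100.4938
Revenue = 92.7441 * 100.4938 = 9320.2070
Total cost = 20.9041 * 100.4938 = 2100.7324
Profit = 9320.2070 - 2100.7324 = 7219.4746

7219.4746 $


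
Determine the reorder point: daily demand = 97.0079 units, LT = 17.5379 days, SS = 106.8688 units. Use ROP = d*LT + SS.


d*LT = 97.0079 * 17.5379 = 1701.3148
ROP = 1701.3148 + 106.8688 = 1808.1836

1808.1836 units


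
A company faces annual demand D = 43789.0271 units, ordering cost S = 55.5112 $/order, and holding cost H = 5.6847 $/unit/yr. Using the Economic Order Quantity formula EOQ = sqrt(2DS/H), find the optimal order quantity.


2*D*S = 2 * 43789.0271 * 55.5112 = 4861562.8823
2*D*S/H = 855201.3092
EOQ = sqrt(855201.3092) = 924.7709

924.7709 units


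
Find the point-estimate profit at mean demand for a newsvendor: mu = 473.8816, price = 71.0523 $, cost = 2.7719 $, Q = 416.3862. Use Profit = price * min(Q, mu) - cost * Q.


Sales at mu = min(416.3862, 473.8816) = 416.3862
Revenue = 71.0523 * 416.3862 = 29585.1972
Total cost = 2.7719 * 416.3862 = 1154.1809
Profit = 29585.1972 - 1154.1809 = 28431.0163

28431.0163 $


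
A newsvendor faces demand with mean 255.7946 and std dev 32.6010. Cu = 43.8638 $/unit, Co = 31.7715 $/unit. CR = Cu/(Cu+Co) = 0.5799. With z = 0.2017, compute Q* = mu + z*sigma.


CR = Cu/(Cu+Co) = 43.8638/(43.8638+31.7715) = 0.5799
z = 0.2017
Q* = 255.7946 + 0.2017 * 32.6010 = 262.3702

262.3702 units


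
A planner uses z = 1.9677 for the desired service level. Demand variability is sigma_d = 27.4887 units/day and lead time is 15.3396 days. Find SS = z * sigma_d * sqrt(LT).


sqrt(LT) = sqrt(15.3396) = 3.9166
SS = 1.9677 * 27.4887 * 3.9166 = 211.8459

211.8459 units


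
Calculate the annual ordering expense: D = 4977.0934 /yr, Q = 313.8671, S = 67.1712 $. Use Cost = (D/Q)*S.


Number of orders = D/Q = 15.8573
Cost = 15.8573 * 67.1712 = 1065.1557

1065.1557 $/yr


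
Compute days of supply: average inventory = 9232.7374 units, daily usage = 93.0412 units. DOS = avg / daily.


DOS = 9232.7374 / 93.0412 = 99.2328

99.2328 days


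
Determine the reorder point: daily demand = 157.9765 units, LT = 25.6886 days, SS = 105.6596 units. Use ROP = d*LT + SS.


d*LT = 157.9765 * 25.6886 = 4058.1951
ROP = 4058.1951 + 105.6596 = 4163.8547

4163.8547 units


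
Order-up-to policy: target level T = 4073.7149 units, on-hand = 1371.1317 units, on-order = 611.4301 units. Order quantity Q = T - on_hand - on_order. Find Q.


Inventory position = OH + OO = 1371.1317 + 611.4301 = 1982.5618
Q = 4073.7149 - 1982.5618 = 2091.1531

2091.1531 units


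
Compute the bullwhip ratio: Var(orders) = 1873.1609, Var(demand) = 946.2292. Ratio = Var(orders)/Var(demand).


BW = 1873.1609 / 946.2292 = 1.9796

1.9796


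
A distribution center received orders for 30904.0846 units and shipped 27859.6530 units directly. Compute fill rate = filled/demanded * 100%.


FR = 27859.6530 / 30904.0846 * 100 = 90.1488

90.1488%


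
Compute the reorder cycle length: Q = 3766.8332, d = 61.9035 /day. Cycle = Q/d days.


Cycle = 3766.8332 / 61.9035 = 60.8501

60.8501 days


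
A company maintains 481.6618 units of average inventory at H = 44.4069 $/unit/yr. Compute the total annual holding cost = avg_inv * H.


Cost = 481.6618 * 44.4069 = 21389.1074

21389.1074 $/yr


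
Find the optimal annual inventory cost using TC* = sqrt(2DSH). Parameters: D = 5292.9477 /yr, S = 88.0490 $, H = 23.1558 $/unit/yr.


2*D*S*H = 21583000.2689
TC* = sqrt(21583000.2689) = 4645.7508

4645.7508 $/yr


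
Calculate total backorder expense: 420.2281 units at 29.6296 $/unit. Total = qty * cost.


Total = 420.2281 * 29.6296 = 12451.1905

12451.1905 $


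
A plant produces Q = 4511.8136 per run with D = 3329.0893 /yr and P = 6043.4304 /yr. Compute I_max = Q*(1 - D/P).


D/P = 0.5509
1 - D/P = 0.4491
I_max = 4511.8136 * 0.4491 = 2026.4321

2026.4321 units


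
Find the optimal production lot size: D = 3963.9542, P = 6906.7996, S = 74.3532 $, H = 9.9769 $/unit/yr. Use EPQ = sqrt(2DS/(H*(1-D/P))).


1 - D/P = 1 - 0.5739 = 0.4261
H*(1-D/P) = 4.2510
2DS = 589465.3588
EPQ = sqrt(138666.6669) = 372.3797

372.3797 units


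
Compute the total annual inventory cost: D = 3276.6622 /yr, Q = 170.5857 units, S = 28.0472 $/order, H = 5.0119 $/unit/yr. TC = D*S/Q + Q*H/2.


Ordering cost = D*S/Q = 538.7392
Holding cost = Q*H/2 = 427.4792
TC = 538.7392 + 427.4792 = 966.2184

966.2184 $/yr


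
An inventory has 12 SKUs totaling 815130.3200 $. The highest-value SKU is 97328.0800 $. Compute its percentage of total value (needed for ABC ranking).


Top item = 97328.0800
Total = 815130.3200
Percentage = 97328.0800 / 815130.3200 * 100 = 11.9402

11.9402%


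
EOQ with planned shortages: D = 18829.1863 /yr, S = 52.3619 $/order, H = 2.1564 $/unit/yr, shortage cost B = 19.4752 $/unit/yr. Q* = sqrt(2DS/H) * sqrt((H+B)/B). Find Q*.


sqrt(2DS/H) = 956.2552
sqrt((H+B)/B) = 1.0539
Q* = 956.2552 * 1.0539 = 1007.8065

1007.8065 units


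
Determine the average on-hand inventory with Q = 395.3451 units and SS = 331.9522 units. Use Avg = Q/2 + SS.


Q/2 = 197.6726
Avg = 197.6726 + 331.9522 = 529.6247

529.6247 units


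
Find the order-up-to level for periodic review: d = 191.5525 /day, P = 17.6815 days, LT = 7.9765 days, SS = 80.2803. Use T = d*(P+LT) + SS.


P + LT = 25.6580
d*(P+LT) = 191.5525 * 25.6580 = 4914.8540
T = 4914.8540 + 80.2803 = 4995.1343

4995.1343 units


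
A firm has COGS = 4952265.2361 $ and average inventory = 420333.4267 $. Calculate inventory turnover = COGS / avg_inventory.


Turnover = 4952265.2361 / 420333.4267 = 11.7818

11.7818


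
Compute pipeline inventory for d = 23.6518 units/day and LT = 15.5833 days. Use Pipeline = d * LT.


Pipeline = 23.6518 * 15.5833 = 368.5731

368.5731 units


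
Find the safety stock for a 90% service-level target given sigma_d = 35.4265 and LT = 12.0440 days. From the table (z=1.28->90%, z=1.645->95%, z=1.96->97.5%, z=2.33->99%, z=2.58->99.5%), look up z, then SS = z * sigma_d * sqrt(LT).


From the table, SL = 90% corresponds to z = 1.28
sqrt(LT) = sqrt(12.0440) = 3.4704
SS = 1.28 * 35.4265 * 3.4704 = 157.3706

157.3706 units


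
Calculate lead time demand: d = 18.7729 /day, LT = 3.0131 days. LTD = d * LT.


LTD = 18.7729 * 3.0131 = 56.5646

56.5646 units


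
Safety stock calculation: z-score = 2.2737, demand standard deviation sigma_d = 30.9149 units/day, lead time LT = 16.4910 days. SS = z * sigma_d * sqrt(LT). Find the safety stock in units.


sqrt(LT) = sqrt(16.4910) = 4.0609
SS = 2.2737 * 30.9149 * 4.0609 = 285.4464

285.4464 units


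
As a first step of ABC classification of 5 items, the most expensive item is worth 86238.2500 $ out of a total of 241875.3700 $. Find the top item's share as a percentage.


Top item = 86238.2500
Total = 241875.3700
Percentage = 86238.2500 / 241875.3700 * 100 = 35.6540

35.6540%


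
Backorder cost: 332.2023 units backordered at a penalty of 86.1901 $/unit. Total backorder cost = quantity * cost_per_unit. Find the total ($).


Total = 332.2023 * 86.1901 = 28632.5495

28632.5495 $


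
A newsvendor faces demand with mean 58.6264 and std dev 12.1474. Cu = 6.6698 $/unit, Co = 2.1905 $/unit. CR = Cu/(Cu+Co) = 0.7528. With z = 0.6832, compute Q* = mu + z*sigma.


CR = Cu/(Cu+Co) = 6.6698/(6.6698+2.1905) = 0.7528
z = 0.6832
Q* = 58.6264 + 0.6832 * 12.1474 = 66.9255

66.9255 units


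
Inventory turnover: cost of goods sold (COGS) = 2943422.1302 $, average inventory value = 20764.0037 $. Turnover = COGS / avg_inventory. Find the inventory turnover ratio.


Turnover = 2943422.1302 / 20764.0037 = 141.7560

141.7560


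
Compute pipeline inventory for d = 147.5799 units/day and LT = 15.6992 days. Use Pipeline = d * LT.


Pipeline = 147.5799 * 15.6992 = 2316.8864

2316.8864 units


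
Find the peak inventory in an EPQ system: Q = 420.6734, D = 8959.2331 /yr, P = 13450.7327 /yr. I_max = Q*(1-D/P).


D/P = 0.6661
1 - D/P = 0.3339
I_max = 420.6734 * 0.3339 = 140.4722

140.4722 units


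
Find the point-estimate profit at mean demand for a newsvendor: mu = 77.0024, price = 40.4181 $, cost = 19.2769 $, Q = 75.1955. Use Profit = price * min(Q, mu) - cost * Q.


Sales at mu = min(75.1955, 77.0024) = 75.1955
Revenue = 40.4181 * 75.1955 = 3039.2592
Total cost = 19.2769 * 75.1955 = 1449.5361
Profit = 3039.2592 - 1449.5361 = 1589.7231

1589.7231 $


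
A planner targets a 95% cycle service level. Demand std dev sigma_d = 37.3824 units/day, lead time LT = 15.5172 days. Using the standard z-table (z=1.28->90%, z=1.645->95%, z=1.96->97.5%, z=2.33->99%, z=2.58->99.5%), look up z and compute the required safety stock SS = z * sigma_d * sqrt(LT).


From the table, SL = 95% corresponds to z = 1.645
sqrt(LT) = sqrt(15.5172) = 3.9392
SS = 1.645 * 37.3824 * 3.9392 = 242.2366

242.2366 units


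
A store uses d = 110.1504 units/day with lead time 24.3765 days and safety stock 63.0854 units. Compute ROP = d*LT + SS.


d*LT = 110.1504 * 24.3765 = 2685.0812
ROP = 2685.0812 + 63.0854 = 2748.1666

2748.1666 units


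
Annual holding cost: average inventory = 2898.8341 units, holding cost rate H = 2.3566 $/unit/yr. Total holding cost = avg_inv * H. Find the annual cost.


Cost = 2898.8341 * 2.3566 = 6831.3924

6831.3924 $/yr


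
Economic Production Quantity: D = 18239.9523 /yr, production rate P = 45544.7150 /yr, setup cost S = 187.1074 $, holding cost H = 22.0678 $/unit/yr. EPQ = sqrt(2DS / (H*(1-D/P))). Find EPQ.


1 - D/P = 1 - 0.4005 = 0.5995
H*(1-D/P) = 13.2300
2DS = 6825660.1020
EPQ = sqrt(515923.3701) = 718.2781

718.2781 units


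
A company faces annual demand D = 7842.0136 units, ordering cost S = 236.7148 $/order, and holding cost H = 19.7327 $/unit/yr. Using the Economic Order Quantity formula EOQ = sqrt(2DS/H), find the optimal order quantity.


2*D*S = 2 * 7842.0136 * 236.7148 = 3712641.3618
2*D*S/H = 188146.6480
EOQ = sqrt(188146.6480) = 433.7587

433.7587 units


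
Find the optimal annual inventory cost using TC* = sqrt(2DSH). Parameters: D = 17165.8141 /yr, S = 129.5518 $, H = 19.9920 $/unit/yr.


2*D*S*H = 88918902.8110
TC* = sqrt(88918902.8110) = 9429.6820

9429.6820 $/yr


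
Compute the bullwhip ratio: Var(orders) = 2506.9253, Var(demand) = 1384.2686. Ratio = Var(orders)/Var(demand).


BW = 2506.9253 / 1384.2686 = 1.8110

1.8110


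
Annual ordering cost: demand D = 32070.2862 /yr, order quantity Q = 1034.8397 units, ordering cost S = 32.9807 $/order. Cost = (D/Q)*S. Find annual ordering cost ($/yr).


Number of orders = D/Q = 30.9906
Cost = 30.9906 * 32.9807 = 1022.0911

1022.0911 $/yr


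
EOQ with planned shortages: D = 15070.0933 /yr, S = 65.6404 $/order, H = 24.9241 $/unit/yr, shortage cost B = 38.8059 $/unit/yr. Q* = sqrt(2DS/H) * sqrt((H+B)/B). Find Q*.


sqrt(2DS/H) = 281.7402
sqrt((H+B)/B) = 1.2815
Q* = 281.7402 * 1.2815 = 361.0538

361.0538 units


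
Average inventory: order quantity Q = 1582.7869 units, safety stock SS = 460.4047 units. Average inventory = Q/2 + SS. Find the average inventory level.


Q/2 = 791.3935
Avg = 791.3935 + 460.4047 = 1251.7982

1251.7982 units


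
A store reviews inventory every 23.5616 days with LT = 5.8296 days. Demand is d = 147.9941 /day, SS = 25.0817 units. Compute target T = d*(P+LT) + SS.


P + LT = 29.3912
d*(P+LT) = 147.9941 * 29.3912 = 4349.7242
T = 4349.7242 + 25.0817 = 4374.8059

4374.8059 units


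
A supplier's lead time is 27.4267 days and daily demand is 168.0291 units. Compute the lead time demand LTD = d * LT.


LTD = 168.0291 * 27.4267 = 4608.4837

4608.4837 units


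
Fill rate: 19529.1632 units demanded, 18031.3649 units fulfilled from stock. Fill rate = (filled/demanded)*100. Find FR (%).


FR = 18031.3649 / 19529.1632 * 100 = 92.3305

92.3305%


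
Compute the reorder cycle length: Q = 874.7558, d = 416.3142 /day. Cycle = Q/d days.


Cycle = 874.7558 / 416.3142 = 2.1012

2.1012 days


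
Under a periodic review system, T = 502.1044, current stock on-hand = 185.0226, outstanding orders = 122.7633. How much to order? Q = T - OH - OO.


Inventory position = OH + OO = 185.0226 + 122.7633 = 307.7859
Q = 502.1044 - 307.7859 = 194.3185

194.3185 units


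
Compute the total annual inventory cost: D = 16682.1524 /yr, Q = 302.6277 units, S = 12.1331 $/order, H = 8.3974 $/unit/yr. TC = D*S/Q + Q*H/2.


Ordering cost = D*S/Q = 668.8291
Holding cost = Q*H/2 = 1270.6429
TC = 668.8291 + 1270.6429 = 1939.4721

1939.4721 $/yr


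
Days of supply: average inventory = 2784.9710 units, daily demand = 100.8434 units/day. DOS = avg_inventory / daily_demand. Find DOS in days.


DOS = 2784.9710 / 100.8434 = 27.6168

27.6168 days


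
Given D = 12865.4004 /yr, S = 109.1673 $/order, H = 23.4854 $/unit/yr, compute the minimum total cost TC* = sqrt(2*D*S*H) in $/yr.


2*D*S*H = 65969597.3332
TC* = sqrt(65969597.3332) = 8122.1670

8122.1670 $/yr


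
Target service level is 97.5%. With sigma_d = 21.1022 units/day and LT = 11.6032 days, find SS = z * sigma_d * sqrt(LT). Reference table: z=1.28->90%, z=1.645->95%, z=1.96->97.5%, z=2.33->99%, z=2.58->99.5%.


From the table, SL = 97.5% corresponds to z = 1.96
sqrt(LT) = sqrt(11.6032) = 3.4063
SS = 1.96 * 21.1022 * 3.4063 = 140.8876

140.8876 units


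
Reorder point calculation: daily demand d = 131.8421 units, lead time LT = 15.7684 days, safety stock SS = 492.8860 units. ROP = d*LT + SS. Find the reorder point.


d*LT = 131.8421 * 15.7684 = 2078.9390
ROP = 2078.9390 + 492.8860 = 2571.8250

2571.8250 units


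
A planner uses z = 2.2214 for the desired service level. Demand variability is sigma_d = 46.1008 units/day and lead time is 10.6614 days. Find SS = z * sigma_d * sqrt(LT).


sqrt(LT) = sqrt(10.6614) = 3.2652
SS = 2.2214 * 46.1008 * 3.2652 = 334.3816

334.3816 units


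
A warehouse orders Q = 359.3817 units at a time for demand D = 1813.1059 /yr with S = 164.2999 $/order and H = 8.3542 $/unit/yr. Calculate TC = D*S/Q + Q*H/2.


Ordering cost = D*S/Q = 828.9045
Holding cost = Q*H/2 = 1501.1733
TC = 828.9045 + 1501.1733 = 2330.0778

2330.0778 $/yr


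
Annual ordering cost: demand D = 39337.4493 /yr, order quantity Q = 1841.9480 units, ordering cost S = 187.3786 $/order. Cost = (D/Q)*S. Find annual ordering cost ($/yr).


Number of orders = D/Q = 21.3564
Cost = 21.3564 * 187.3786 = 4001.7396

4001.7396 $/yr


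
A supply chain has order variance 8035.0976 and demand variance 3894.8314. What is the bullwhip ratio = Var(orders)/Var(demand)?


BW = 8035.0976 / 3894.8314 = 2.0630

2.0630


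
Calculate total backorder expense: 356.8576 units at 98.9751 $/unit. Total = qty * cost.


Total = 356.8576 * 98.9751 = 35320.0166

35320.0166 $
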